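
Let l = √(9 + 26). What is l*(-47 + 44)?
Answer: -3*√35 ≈ -17.748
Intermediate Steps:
l = √35 ≈ 5.9161
l*(-47 + 44) = √35*(-47 + 44) = √35*(-3) = -3*√35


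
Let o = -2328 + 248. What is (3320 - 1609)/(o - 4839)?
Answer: -1711/6919 ≈ -0.24729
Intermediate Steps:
o = -2080
(3320 - 1609)/(o - 4839) = (3320 - 1609)/(-2080 - 4839) = 1711/(-6919) = 1711*(-1/6919) = -1711/6919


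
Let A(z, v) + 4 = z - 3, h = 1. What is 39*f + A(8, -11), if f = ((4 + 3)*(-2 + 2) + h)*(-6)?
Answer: -233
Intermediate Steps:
A(z, v) = -7 + z (A(z, v) = -4 + (z - 3) = -4 + (-3 + z) = -7 + z)
f = -6 (f = ((4 + 3)*(-2 + 2) + 1)*(-6) = (7*0 + 1)*(-6) = (0 + 1)*(-6) = 1*(-6) = -6)
39*f + A(8, -11) = 39*(-6) + (-7 + 8) = -234 + 1 = -233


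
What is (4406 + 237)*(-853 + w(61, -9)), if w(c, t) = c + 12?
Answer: -3621540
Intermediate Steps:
w(c, t) = 12 + c
(4406 + 237)*(-853 + w(61, -9)) = (4406 + 237)*(-853 + (12 + 61)) = 4643*(-853 + 73) = 4643*(-780) = -3621540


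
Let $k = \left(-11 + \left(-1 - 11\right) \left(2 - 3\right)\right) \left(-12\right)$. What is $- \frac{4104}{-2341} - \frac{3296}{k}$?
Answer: $\frac{1941296}{7023} \approx 276.42$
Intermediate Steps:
$k = -12$ ($k = \left(-11 - -12\right) \left(-12\right) = \left(-11 + 12\right) \left(-12\right) = 1 \left(-12\right) = -12$)
$- \frac{4104}{-2341} - \frac{3296}{k} = - \frac{4104}{-2341} - \frac{3296}{-12} = \left(-4104\right) \left(- \frac{1}{2341}\right) - - \frac{824}{3} = \frac{4104}{2341} + \frac{824}{3} = \frac{1941296}{7023}$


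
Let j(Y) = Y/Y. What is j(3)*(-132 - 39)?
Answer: -171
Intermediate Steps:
j(Y) = 1
j(3)*(-132 - 39) = 1*(-132 - 39) = 1*(-171) = -171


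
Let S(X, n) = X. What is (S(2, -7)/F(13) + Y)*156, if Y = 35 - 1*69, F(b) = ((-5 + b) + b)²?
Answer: -779584/147 ≈ -5303.3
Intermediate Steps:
F(b) = (-5 + 2*b)²
Y = -34 (Y = 35 - 69 = -34)
(S(2, -7)/F(13) + Y)*156 = (2/((-5 + 2*13)²) - 34)*156 = (2/((-5 + 26)²) - 34)*156 = (2/(21²) - 34)*156 = (2/441 - 34)*156 = -14992/441*156 = -779584/147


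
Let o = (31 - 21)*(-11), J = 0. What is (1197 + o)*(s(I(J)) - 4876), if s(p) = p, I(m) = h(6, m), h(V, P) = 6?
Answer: -5293690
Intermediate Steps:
I(m) = 6
o = -110 (o = 10*(-11) = -110)
(1197 + o)*(s(I(J)) - 4876) = (1197 - 110)*(6 - 4876) = 1087*(-4870) = -5293690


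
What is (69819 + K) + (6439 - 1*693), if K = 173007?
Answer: 248572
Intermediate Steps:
(69819 + K) + (6439 - 1*693) = (69819 + 173007) + (6439 - 1*693) = 242826 + (6439 - 693) = 242826 + 5746 = 248572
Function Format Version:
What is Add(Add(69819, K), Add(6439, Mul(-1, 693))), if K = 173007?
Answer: 248572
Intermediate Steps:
Add(Add(69819, K), Add(6439, Mul(-1, 693))) = Add(Add(69819, 173007), Add(6439, Mul(-1, 693))) = Add(242826, Add(6439, -693)) = Add(242826, 5746) = 248572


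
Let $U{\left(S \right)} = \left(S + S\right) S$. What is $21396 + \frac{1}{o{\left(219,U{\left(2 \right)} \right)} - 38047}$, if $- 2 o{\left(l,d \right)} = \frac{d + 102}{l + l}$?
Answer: $\frac{356556658398}{16664641} \approx 21396.0$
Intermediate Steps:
$U{\left(S \right)} = 2 S^{2}$ ($U{\left(S \right)} = 2 S S = 2 S^{2}$)
$o{\left(l,d \right)} = - \frac{102 + d}{4 l}$ ($o{\left(l,d \right)} = - \frac{\left(d + 102\right) \frac{1}{l + l}}{2} = - \frac{\left(102 + d\right) \frac{1}{2 l}}{2} = - \frac{\frac{1}{2} \frac{1}{l} \left(102 + d\right)}{2} = - \frac{102 + d}{4 l}$)
$21396 + \frac{1}{o{\left(219,U{\left(2 \right)} \right)} - 38047} = 21396 + \frac{1}{\frac{-102 - 2 \cdot 2^{2}}{4 \cdot 219} - 38047} = 21396 + \frac{1}{\frac{1}{4} \cdot \frac{1}{219} \left(-102 - 2 \cdot 4\right) - 38047} = 21396 + \frac{1}{\frac{1}{4} \cdot \frac{1}{219} \left(-102 - 8\right) - 38047} = 21396 + \frac{1}{\frac{1}{4} \cdot \frac{1}{219} \left(-110\right) - 38047} = 21396 + \frac{1}{- \frac{55}{438} - 38047} = 21396 + \frac{1}{- \frac{16664641}{438}} = 21396 - \frac{438}{16664641} = \frac{356556658398}{16664641}$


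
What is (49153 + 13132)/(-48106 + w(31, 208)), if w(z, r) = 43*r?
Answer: -62285/39162 ≈ -1.5904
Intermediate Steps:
(49153 + 13132)/(-48106 + w(31, 208)) = (49153 + 13132)/(-48106 + 43*208) = 62285/(-48106 + 8944) = 62285/(-39162) = 62285*(-1/39162) = -62285/39162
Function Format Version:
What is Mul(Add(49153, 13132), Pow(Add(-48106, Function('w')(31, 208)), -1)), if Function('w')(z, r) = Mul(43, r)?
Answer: Rational(-62285, 39162) ≈ -1.5904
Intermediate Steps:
Mul(Add(49153, 13132), Pow(Add(-48106, Function('w')(31, 208)), -1)) = Mul(Add(49153, 13132), Pow(Add(-48106, Mul(43, 208)), -1)) = Mul(62285, Pow(Add(-48106, 8944), -1)) = Mul(62285, Pow(-39162, -1)) = Mul(62285, Rational(-1, 39162)) = Rational(-62285, 39162)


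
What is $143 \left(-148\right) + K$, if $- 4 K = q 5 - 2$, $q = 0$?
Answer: $- \frac{42327}{2} \approx -21164.0$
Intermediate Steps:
$K = \frac{1}{2}$ ($K = - \frac{0 \cdot 5 - 2}{4} = - \frac{0 - 2}{4} = \left(- \frac{1}{4}\right) \left(-2\right) = \frac{1}{2} \approx 0.5$)
$143 \left(-148\right) + K = 143 \left(-148\right) + \frac{1}{2} = -21164 + \frac{1}{2} = - \frac{42327}{2}$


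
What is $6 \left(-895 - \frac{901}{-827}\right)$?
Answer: $- \frac{4435584}{827} \approx -5363.5$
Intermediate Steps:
$6 \left(-895 - \frac{901}{-827}\right) = 6 \left(-895 - 901 \left(- \frac{1}{827}\right)\right) = 6 \left(-895 - - \frac{901}{827}\right) = 6 \left(-895 + \frac{901}{827}\right) = 6 \left(- \frac{739264}{827}\right) = - \frac{4435584}{827}$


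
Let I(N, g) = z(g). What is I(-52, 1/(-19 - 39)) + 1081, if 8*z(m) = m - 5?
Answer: 501293/464 ≈ 1080.4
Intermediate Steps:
z(m) = -5/8 + m/8 (z(m) = (m - 5)/8 = (-5 + m)/8 = -5/8 + m/8)
I(N, g) = -5/8 + g/8
I(-52, 1/(-19 - 39)) + 1081 = (-5/8 + 1/(8*(-19 - 39))) + 1081 = (-5/8 + (⅛)/(-58)) + 1081 = (-5/8 + (⅛)*(-1/58)) + 1081 = (-5/8 - 1/464) + 1081 = -291/464 + 1081 = 501293/464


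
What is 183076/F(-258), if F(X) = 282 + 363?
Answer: 183076/645 ≈ 283.84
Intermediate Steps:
F(X) = 645
183076/F(-258) = 183076/645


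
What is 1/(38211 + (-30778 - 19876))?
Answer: -1/12443 ≈ -8.0367e-5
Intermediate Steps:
1/(38211 + (-30778 - 19876)) = 1/(38211 - 50654) = 1/(-12443) = -1/12443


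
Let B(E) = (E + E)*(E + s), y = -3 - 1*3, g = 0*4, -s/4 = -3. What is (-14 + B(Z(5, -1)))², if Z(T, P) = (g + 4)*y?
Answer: 315844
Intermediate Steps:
s = 12 (s = -4*(-3) = 12)
g = 0
y = -6 (y = -3 - 3 = -6)
Z(T, P) = -24 (Z(T, P) = (0 + 4)*(-6) = 4*(-6) = -24)
B(E) = 2*E*(12 + E) (B(E) = (E + E)*(E + 12) = (2*E)*(12 + E) = 2*E*(12 + E))
(-14 + B(Z(5, -1)))² = (-14 + 2*(-24)*(12 - 24))² = (-14 + 2*(-24)*(-12))² = (-14 + 576)² = 562² = 315844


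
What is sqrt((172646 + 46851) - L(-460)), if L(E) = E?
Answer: sqrt(219957) ≈ 469.00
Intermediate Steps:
sqrt((172646 + 46851) - L(-460)) = sqrt((172646 + 46851) - 1*(-460)) = sqrt(219497 + 460) = sqrt(219957)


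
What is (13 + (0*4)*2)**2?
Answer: 169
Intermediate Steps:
(13 + (0*4)*2)**2 = (13 + 0*2)**2 = (13 + 0)**2 = 13**2 = 169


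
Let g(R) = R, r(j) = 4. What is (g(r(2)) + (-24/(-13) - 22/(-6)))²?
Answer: 137641/1521 ≈ 90.494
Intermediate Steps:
(g(r(2)) + (-24/(-13) - 22/(-6)))² = (4 + (-24/(-13) - 22/(-6)))² = (4 + (-24*(-1/13) - 22*(-⅙)))² = (4 + (24/13 + 11/3))² = (4 + 215/39)² = (371/39)² = 137641/1521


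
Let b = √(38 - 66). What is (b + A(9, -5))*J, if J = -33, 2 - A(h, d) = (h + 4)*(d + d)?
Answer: -4356 - 66*I*√7 ≈ -4356.0 - 174.62*I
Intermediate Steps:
b = 2*I*√7 (b = √(-28) = 2*I*√7 ≈ 5.2915*I)
A(h, d) = 2 - 2*d*(4 + h) (A(h, d) = 2 - (h + 4)*(d + d) = 2 - (4 + h)*2*d = 2 - 2*d*(4 + h))
(b + A(9, -5))*J = (2*I*√7 + (2 - 8*(-5) - 2*(-5)*9))*(-33) = (2*I*√7 + (2 + 40 + 90))*(-33) = (2*I*√7 + 132)*(-33) = (132 + 2*I*√7)*(-33) = -4356 - 66*I*√7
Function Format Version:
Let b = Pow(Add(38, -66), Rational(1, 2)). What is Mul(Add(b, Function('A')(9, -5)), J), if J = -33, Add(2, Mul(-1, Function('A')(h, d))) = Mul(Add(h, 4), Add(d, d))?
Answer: Add(-4356, Mul(-66, I, Pow(7, Rational(1, 2)))) ≈ Add(-4356.0, Mul(-174.62, I))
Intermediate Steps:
b = Mul(2, I, Pow(7, Rational(1, 2))) (b = Pow(-28, Rational(1, 2)) = Mul(2, I, Pow(7, Rational(1, 2))) ≈ Mul(5.2915, I))
Function('A')(h, d) = Add(2, Mul(-2, d, Add(4, h))) (Function('A')(h, d) = Add(2, Mul(-1, Mul(Add(h, 4), Add(d, d)))) = Add(2, Mul(-1, Mul(Add(4, h), Mul(2, d)))) = Add(2, Mul(-1, Mul(2, d, Add(4, h)))) = Add(2, Mul(-2, d, Add(4, h))))
Mul(Add(b, Function('A')(9, -5)), J) = Mul(Add(Mul(2, I, Pow(7, Rational(1, 2))), Add(2, Mul(-8, -5), Mul(-2, -5, 9))), -33) = Mul(Add(Mul(2, I, Pow(7, Rational(1, 2))), Add(2, 40, 90)), -33) = Mul(Add(Mul(2, I, Pow(7, Rational(1, 2))), 132), -33) = Mul(Add(132, Mul(2, I, Pow(7, Rational(1, 2)))), -33) = Add(-4356, Mul(-66, I, Pow(7, Rational(1, 2))))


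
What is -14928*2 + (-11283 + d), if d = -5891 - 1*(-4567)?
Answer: -42463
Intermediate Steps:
d = -1324 (d = -5891 + 4567 = -1324)
-14928*2 + (-11283 + d) = -14928*2 + (-11283 - 1324) = -29856 - 12607 = -42463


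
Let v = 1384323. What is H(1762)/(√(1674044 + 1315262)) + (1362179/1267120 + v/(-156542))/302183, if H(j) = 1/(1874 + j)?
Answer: -770432567371/29970132066202160 + √2989306/10869116616 ≈ -2.5548e-5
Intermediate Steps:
H(1762)/(√(1674044 + 1315262)) + (1362179/1267120 + v/(-156542))/302183 = 1/((1874 + 1762)*(√(1674044 + 1315262))) + (1362179/1267120 + 1384323/(-156542))/302183 = 1/(3636*(√2989306)) + (1362179*(1/1267120) + 1384323*(-1/156542))*(1/302183) = (√2989306/2989306)/3636 + (1362179/1267120 - 1384323/156542)*(1/302183) = √2989306/10869116616 - 770432567371/99178749520*1/302183 = √2989306/10869116616 - 770432567371/29970132066202160 = -770432567371/29970132066202160 + √2989306/10869116616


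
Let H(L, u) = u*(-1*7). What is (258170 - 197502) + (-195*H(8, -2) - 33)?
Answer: 57905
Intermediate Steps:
H(L, u) = -7*u (H(L, u) = u*(-7) = -7*u)
(258170 - 197502) + (-195*H(8, -2) - 33) = (258170 - 197502) + (-(-1365)*(-2) - 33) = 60668 + (-195*14 - 33) = 60668 + (-2730 - 33) = 60668 - 2763 = 57905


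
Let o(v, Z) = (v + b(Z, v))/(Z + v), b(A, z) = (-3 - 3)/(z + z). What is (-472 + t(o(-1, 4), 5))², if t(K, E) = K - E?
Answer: 2042041/9 ≈ 2.2689e+5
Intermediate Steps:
b(A, z) = -3/z (b(A, z) = -6*1/(2*z) = -3/z)
o(v, Z) = (v - 3/v)/(Z + v)
(-472 + t(o(-1, 4), 5))² = (-472 + ((-3 + (-1)²)/((-1)*(4 - 1)) - 1*5))² = (-472 + (-1*(-3 + 1)/3 - 5))² = (-472 + (-1*⅓*(-2) - 5))² = (-472 + (⅔ - 5))² = (-472 - 13/3)² = (-1429/3)² = 2042041/9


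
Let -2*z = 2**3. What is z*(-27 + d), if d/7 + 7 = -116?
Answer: 3552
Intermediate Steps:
d = -861 (d = -49 + 7*(-116) = -49 - 812 = -861)
z = -4 (z = -1/2*2**3 = -1/2*8 = -4)
z*(-27 + d) = -4*(-27 - 861) = -4*(-888) = 3552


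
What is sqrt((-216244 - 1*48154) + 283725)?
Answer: sqrt(19327) ≈ 139.02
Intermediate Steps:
sqrt((-216244 - 1*48154) + 283725) = sqrt((-216244 - 48154) + 283725) = sqrt(-264398 + 283725) = sqrt(19327)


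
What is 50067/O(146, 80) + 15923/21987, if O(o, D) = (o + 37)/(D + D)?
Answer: 58711538183/1341207 ≈ 43775.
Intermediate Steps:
O(o, D) = (37 + o)/(2*D) (O(o, D) = (37 + o)/((2*D)) = (37 + o)*(1/(2*D)) = (37 + o)/(2*D))
50067/O(146, 80) + 15923/21987 = 50067/(((½)*(37 + 146)/80)) + 15923/21987 = 50067/(((½)*(1/80)*183)) + 15923*(1/21987) = 50067/(183/160) + 15923/21987 = 50067*(160/183) + 15923/21987 = 2670240/61 + 15923/21987 = 58711538183/1341207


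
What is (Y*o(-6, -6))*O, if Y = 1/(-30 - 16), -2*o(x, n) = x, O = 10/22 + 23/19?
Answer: -522/4807 ≈ -0.10859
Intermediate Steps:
O = 348/209 (O = 10*(1/22) + 23*(1/19) = 5/11 + 23/19 = 348/209 ≈ 1.6651)
o(x, n) = -x/2
Y = -1/46 (Y = 1/(-46) = -1/46 ≈ -0.021739)
(Y*o(-6, -6))*O = -(-1)*(-6)/92*(348/209) = -1/46*3*(348/209) = -3/46*348/209 = -522/4807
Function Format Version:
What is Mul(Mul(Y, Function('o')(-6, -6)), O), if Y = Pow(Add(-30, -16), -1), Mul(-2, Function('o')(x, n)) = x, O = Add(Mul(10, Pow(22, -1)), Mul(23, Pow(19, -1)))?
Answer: Rational(-522, 4807) ≈ -0.10859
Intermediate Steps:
O = Rational(348, 209) (O = Add(Mul(10, Rational(1, 22)), Mul(23, Rational(1, 19))) = Add(Rational(5, 11), Rational(23, 19)) = Rational(348, 209) ≈ 1.6651)
Function('o')(x, n) = Mul(Rational(-1, 2), x)
Y = Rational(-1, 46) (Y = Pow(-46, -1) = Rational(-1, 46) ≈ -0.021739)
Mul(Mul(Y, Function('o')(-6, -6)), O) = Mul(Mul(Rational(-1, 46), Mul(Rational(-1, 2), -6)), Rational(348, 209)) = Mul(Mul(Rational(-1, 46), 3), Rational(348, 209)) = Mul(Rational(-3, 46), Rational(348, 209)) = Rational(-522, 4807)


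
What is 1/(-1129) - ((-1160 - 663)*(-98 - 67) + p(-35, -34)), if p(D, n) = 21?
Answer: -339621265/1129 ≈ -3.0082e+5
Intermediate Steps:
1/(-1129) - ((-1160 - 663)*(-98 - 67) + p(-35, -34)) = 1/(-1129) - ((-1160 - 663)*(-98 - 67) + 21) = -1/1129 - (-1823*(-165) + 21) = -1/1129 - (300795 + 21) = -1/1129 - 1*300816 = -1/1129 - 300816 = -339621265/1129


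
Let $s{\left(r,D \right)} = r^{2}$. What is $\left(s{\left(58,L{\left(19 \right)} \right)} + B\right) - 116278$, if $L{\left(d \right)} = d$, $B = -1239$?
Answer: $-114153$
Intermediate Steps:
$\left(s{\left(58,L{\left(19 \right)} \right)} + B\right) - 116278 = \left(58^{2} - 1239\right) - 116278 = \left(3364 - 1239\right) - 116278 = 2125 - 116278 = -114153$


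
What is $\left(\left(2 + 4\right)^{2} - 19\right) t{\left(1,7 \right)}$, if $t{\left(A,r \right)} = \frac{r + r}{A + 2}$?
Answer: $\frac{238}{3} \approx 79.333$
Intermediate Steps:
$t{\left(A,r \right)} = \frac{2 r}{2 + A}$
$\left(\left(2 + 4\right)^{2} - 19\right) t{\left(1,7 \right)} = \left(\left(2 + 4\right)^{2} - 19\right) 2 \cdot 7 \frac{1}{2 + 1} = \left(6^{2} - 19\right) 2 \cdot 7 \cdot \frac{1}{3} = \left(36 - 19\right) 2 \cdot 7 \cdot \frac{1}{3} = 17 \cdot \frac{14}{3} = \frac{238}{3}$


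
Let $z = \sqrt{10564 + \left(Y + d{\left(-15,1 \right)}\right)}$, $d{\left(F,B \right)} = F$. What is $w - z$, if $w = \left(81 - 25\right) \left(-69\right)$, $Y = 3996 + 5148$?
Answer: $-3864 - \sqrt{19693} \approx -4004.3$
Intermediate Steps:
$Y = 9144$
$w = -3864$ ($w = 56 \left(-69\right) = -3864$)
$z = \sqrt{19693}$ ($z = \sqrt{10564 + \left(9144 - 15\right)} = \sqrt{10564 + 9129} = \sqrt{19693} \approx 140.33$)
$w - z = -3864 - \sqrt{19693}$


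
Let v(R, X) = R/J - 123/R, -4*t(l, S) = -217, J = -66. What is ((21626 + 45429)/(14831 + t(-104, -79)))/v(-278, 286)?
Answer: 820216760/847486747 ≈ 0.96782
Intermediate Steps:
t(l, S) = 217/4 (t(l, S) = -¼*(-217) = 217/4)
v(R, X) = -123/R - R/66 (v(R, X) = R/(-66) - 123/R = R*(-1/66) - 123/R = -R/66 - 123/R = -123/R - R/66)
((21626 + 45429)/(14831 + t(-104, -79)))/v(-278, 286) = ((21626 + 45429)/(14831 + 217/4))/(-123/(-278) - 1/66*(-278)) = (67055/(59541/4))/(-123*(-1/278) + 139/33) = (67055*(4/59541))/(123/278 + 139/33) = 268220/(59541*(42701/9174)) = (268220/59541)*(9174/42701) = 820216760/847486747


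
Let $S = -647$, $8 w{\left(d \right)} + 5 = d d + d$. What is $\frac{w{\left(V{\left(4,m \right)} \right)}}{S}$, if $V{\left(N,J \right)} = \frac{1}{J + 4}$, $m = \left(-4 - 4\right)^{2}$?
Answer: $\frac{23051}{23933824} \approx 0.00096311$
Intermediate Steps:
$m = 64$ ($m = \left(-8\right)^{2} = 64$)
$V{\left(N,J \right)} = \frac{1}{4 + J}$
$w{\left(d \right)} = - \frac{5}{8} + \frac{d}{8} + \frac{d^{2}}{8}$ ($w{\left(d \right)} = - \frac{5}{8} + \frac{d d + d}{8} = - \frac{5}{8} + \frac{d^{2} + d}{8} = - \frac{5}{8} + \frac{d + d^{2}}{8} = - \frac{5}{8} + \left(\frac{d}{8} + \frac{d^{2}}{8}\right) = - \frac{5}{8} + \frac{d}{8} + \frac{d^{2}}{8}$)
$\frac{w{\left(V{\left(4,m \right)} \right)}}{S} = \frac{- \frac{5}{8} + \frac{1}{8 \left(4 + 64\right)} + \frac{\left(\frac{1}{4 + 64}\right)^{2}}{8}}{-647} = \left(- \frac{5}{8} + \frac{1}{8 \cdot 68} + \frac{\left(\frac{1}{68}\right)^{2}}{8}\right) \left(- \frac{1}{647}\right) = \left(- \frac{5}{8} + \frac{1}{8} \cdot \frac{1}{68} + \frac{1}{8 \cdot 4624}\right) \left(- \frac{1}{647}\right) = \left(- \frac{5}{8} + \frac{1}{544} + \frac{1}{8} \cdot \frac{1}{4624}\right) \left(- \frac{1}{647}\right) = \left(- \frac{5}{8} + \frac{1}{544} + \frac{1}{36992}\right) \left(- \frac{1}{647}\right) = \left(- \frac{23051}{36992}\right) \left(- \frac{1}{647}\right) = \frac{23051}{23933824}$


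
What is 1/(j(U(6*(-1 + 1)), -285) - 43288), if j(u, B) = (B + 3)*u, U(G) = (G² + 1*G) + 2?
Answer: -1/43852 ≈ -2.2804e-5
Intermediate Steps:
U(G) = 2 + G + G² (U(G) = (G² + G) + 2 = (G + G²) + 2 = 2 + G + G²)
j(u, B) = u*(3 + B) (j(u, B) = (3 + B)*u = u*(3 + B))
1/(j(U(6*(-1 + 1)), -285) - 43288) = 1/((2 + 6*(-1 + 1) + (6*(-1 + 1))²)*(3 - 285) - 43288) = 1/((2 + 6*0 + (6*0)²)*(-282) - 43288) = 1/((2 + 0 + 0²)*(-282) - 43288) = 1/((2 + 0 + 0)*(-282) - 43288) = 1/(2*(-282) - 43288) = 1/(-564 - 43288) = 1/(-43852) = -1/43852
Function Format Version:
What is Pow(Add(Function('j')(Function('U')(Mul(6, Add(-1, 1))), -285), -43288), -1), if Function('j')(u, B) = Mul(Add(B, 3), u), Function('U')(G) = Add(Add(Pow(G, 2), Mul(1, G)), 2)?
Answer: Rational(-1, 43852) ≈ -2.2804e-5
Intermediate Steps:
Function('U')(G) = Add(2, G, Pow(G, 2)) (Function('U')(G) = Add(Add(Pow(G, 2), G), 2) = Add(Add(G, Pow(G, 2)), 2) = Add(2, G, Pow(G, 2)))
Function('j')(u, B) = Mul(u, Add(3, B)) (Function('j')(u, B) = Mul(Add(3, B), u) = Mul(u, Add(3, B)))
Pow(Add(Function('j')(Function('U')(Mul(6, Add(-1, 1))), -285), -43288), -1) = Pow(Add(Mul(Add(2, Mul(6, Add(-1, 1)), Pow(Mul(6, Add(-1, 1)), 2)), Add(3, -285)), -43288), -1) = Pow(Add(Mul(Add(2, Mul(6, 0), Pow(Mul(6, 0), 2)), -282), -43288), -1) = Pow(Add(Mul(Add(2, 0, Pow(0, 2)), -282), -43288), -1) = Pow(Add(Mul(Add(2, 0, 0), -282), -43288), -1) = Pow(Add(Mul(2, -282), -43288), -1) = Pow(Add(-564, -43288), -1) = Pow(-43852, -1) = Rational(-1, 43852)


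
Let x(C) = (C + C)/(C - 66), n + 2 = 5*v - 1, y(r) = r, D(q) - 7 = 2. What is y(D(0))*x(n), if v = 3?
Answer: -4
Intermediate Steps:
D(q) = 9 (D(q) = 7 + 2 = 9)
n = 12 (n = -2 + (5*3 - 1) = -2 + (15 - 1) = -2 + 14 = 12)
x(C) = 2*C/(-66 + C) (x(C) = (2*C)/(-66 + C) = 2*C/(-66 + C))
y(D(0))*x(n) = 9*(2*12/(-66 + 12)) = 9*(2*12/(-54)) = 9*(2*12*(-1/54)) = 9*(-4/9) = -4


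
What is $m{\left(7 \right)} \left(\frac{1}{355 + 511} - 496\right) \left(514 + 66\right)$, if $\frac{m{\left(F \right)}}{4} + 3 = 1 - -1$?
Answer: $\frac{498260600}{433} \approx 1.1507 \cdot 10^{6}$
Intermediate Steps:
$m{\left(F \right)} = -4$ ($m{\left(F \right)} = -12 + 4 \left(1 - -1\right) = -12 + 4 \left(1 + 1\right) = -12 + 4 \cdot 2 = -12 + 8 = -4$)
$m{\left(7 \right)} \left(\frac{1}{355 + 511} - 496\right) \left(514 + 66\right) = - 4 \left(\frac{1}{355 + 511} - 496\right) \left(514 + 66\right) = - 4 \left(\frac{1}{866} - 496\right) 580 = - 4 \left(\left(- \frac{429535}{866}\right) 580\right) = \left(-4\right) \left(- \frac{124565150}{433}\right) = \frac{498260600}{433}$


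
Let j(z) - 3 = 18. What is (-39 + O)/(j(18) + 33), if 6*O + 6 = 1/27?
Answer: -6479/8748 ≈ -0.74063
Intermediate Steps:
j(z) = 21 (j(z) = 3 + 18 = 21)
O = -161/162 (O = -1 + (⅙)/27 = -1 + (⅙)*(1/27) = -1 + 1/162 = -161/162 ≈ -0.99383)
(-39 + O)/(j(18) + 33) = (-39 - 161/162)/(21 + 33) = -6479/162/54 = -6479/162*1/54 = -6479/8748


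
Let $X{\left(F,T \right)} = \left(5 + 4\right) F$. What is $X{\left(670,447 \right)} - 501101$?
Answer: $-495071$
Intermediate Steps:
$X{\left(F,T \right)} = 9 F$
$X{\left(670,447 \right)} - 501101 = 9 \cdot 670 - 501101 = 6030 - 501101 = -495071$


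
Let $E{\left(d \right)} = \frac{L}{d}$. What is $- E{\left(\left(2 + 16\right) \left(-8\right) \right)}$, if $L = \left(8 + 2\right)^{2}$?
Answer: $\frac{25}{36} \approx 0.69444$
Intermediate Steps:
$L = 100$ ($L = 10^{2} = 100$)
$E{\left(d \right)} = \frac{100}{d}$
$- E{\left(\left(2 + 16\right) \left(-8\right) \right)} = - \frac{100}{\left(2 + 16\right) \left(-8\right)} = - \frac{100}{18 \left(-8\right)} = - \frac{100}{-144} = - \frac{100 \left(-1\right)}{144} = \left(-1\right) \left(- \frac{25}{36}\right) = \frac{25}{36}$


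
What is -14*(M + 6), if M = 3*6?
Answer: -336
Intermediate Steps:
M = 18
-14*(M + 6) = -14*(18 + 6) = -14*24 = -336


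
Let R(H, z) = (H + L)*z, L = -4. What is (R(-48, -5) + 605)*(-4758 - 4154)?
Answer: -7708880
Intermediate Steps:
R(H, z) = z*(-4 + H) (R(H, z) = (H - 4)*z = (-4 + H)*z = z*(-4 + H))
(R(-48, -5) + 605)*(-4758 - 4154) = (-5*(-4 - 48) + 605)*(-4758 - 4154) = (-5*(-52) + 605)*(-8912) = (260 + 605)*(-8912) = 865*(-8912) = -7708880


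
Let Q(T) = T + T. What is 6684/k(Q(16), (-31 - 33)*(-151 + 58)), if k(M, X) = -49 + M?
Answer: -6684/17 ≈ -393.18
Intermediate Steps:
Q(T) = 2*T
6684/k(Q(16), (-31 - 33)*(-151 + 58)) = 6684/(-49 + 2*16) = 6684/(-49 + 32) = 6684/(-17) = 6684*(-1/17) = -6684/17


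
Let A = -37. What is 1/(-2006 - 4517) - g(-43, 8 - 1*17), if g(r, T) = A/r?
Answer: -241394/280489 ≈ -0.86062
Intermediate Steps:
g(r, T) = -37/r
1/(-2006 - 4517) - g(-43, 8 - 1*17) = 1/(-2006 - 4517) - (-37)/(-43) = 1/(-6523) - (-37)*(-1)/43 = -1/6523 - 1*37/43 = -1/6523 - 37/43 = -241394/280489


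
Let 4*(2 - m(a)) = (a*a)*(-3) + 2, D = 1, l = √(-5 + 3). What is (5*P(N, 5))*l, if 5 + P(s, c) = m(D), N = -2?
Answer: -55*I*√2/4 ≈ -19.445*I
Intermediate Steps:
l = I*√2 (l = √(-2) = I*√2 ≈ 1.4142*I)
m(a) = 3/2 + 3*a²/4 (m(a) = 2 - ((a*a)*(-3) + 2)/4 = 2 - (a²*(-3) + 2)/4 = 2 - (-3*a² + 2)/4 = 2 - (2 - 3*a²)/4 = 2 + (-½ + 3*a²/4) = 3/2 + 3*a²/4)
P(s, c) = -11/4 (P(s, c) = -5 + (3/2 + (¾)*1²) = -5 + (3/2 + (¾)*1) = -5 + (3/2 + ¾) = -5 + 9/4 = -11/4)
(5*P(N, 5))*l = (5*(-11/4))*(I*√2) = -55*I*√2/4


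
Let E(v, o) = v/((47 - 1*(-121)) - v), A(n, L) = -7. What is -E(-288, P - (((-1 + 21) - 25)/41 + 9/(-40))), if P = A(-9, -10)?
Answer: 12/19 ≈ 0.63158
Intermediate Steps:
P = -7
E(v, o) = v/(168 - v) (E(v, o) = v/((47 + 121) - v) = v/(168 - v))
-E(-288, P - (((-1 + 21) - 25)/41 + 9/(-40))) = -(-1)*(-288)/(-168 - 288) = -(-1)*(-288)/(-456) = -(-1)*(-288)*(-1)/456 = -1*(-12/19) = 12/19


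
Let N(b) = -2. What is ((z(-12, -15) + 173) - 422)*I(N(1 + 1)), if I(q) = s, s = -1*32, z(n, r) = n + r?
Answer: 8832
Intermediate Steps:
s = -32
I(q) = -32
((z(-12, -15) + 173) - 422)*I(N(1 + 1)) = (((-12 - 15) + 173) - 422)*(-32) = ((-27 + 173) - 422)*(-32) = (146 - 422)*(-32) = -276*(-32) = 8832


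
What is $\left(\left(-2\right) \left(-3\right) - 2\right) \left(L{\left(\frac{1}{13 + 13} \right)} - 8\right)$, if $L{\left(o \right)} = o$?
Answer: $- \frac{414}{13} \approx -31.846$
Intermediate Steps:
$\left(\left(-2\right) \left(-3\right) - 2\right) \left(L{\left(\frac{1}{13 + 13} \right)} - 8\right) = \left(\left(-2\right) \left(-3\right) - 2\right) \left(\frac{1}{13 + 13} - 8\right) = \left(6 - 2\right) \left(\frac{1}{26} - 8\right) = 4 \left(\frac{1}{26} - 8\right) = 4 \left(- \frac{207}{26}\right) = - \frac{414}{13}$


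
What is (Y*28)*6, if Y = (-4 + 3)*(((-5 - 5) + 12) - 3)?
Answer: 168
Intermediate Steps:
Y = 1 (Y = -((-10 + 12) - 3) = -(2 - 3) = -1*(-1) = 1)
(Y*28)*6 = (1*28)*6 = 28*6 = 168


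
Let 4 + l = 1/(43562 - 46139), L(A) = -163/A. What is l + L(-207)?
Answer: -571304/177813 ≈ -3.2129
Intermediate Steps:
l = -10309/2577 (l = -4 + 1/(43562 - 46139) = -4 + 1/(-2577) = -4 - 1/2577 = -10309/2577 ≈ -4.0004)
l + L(-207) = -10309/2577 - 163/(-207) = -10309/2577 - 163*(-1/207) = -10309/2577 + 163/207 = -571304/177813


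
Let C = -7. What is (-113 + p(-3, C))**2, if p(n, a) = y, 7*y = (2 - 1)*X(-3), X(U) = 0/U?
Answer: 12769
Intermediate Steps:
X(U) = 0
y = 0 (y = ((2 - 1)*0)/7 = (1*0)/7 = (1/7)*0 = 0)
p(n, a) = 0
(-113 + p(-3, C))**2 = (-113 + 0)**2 = (-113)**2 = 12769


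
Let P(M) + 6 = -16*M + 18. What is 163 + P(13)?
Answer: -33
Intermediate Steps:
P(M) = 12 - 16*M (P(M) = -6 + (-16*M + 18) = -6 + (18 - 16*M) = 12 - 16*M)
163 + P(13) = 163 + (12 - 16*13) = 163 + (12 - 208) = 163 - 196 = -33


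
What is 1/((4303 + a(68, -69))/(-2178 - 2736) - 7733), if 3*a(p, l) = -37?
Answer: -7371/57006379 ≈ -0.00012930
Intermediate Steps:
a(p, l) = -37/3 (a(p, l) = (⅓)*(-37) = -37/3)
1/((4303 + a(68, -69))/(-2178 - 2736) - 7733) = 1/((4303 - 37/3)/(-2178 - 2736) - 7733) = 1/((12872/3)/(-4914) - 7733) = 1/((12872/3)*(-1/4914) - 7733) = 1/(-6436/7371 - 7733) = 1/(-57006379/7371) = -7371/57006379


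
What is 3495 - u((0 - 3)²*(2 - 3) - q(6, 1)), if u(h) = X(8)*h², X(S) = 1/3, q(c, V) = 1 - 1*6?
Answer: 10469/3 ≈ 3489.7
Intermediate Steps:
q(c, V) = -5 (q(c, V) = 1 - 6 = -5)
X(S) = ⅓
u(h) = h²/3
3495 - u((0 - 3)²*(2 - 3) - q(6, 1)) = 3495 - ((0 - 3)²*(2 - 3) - 1*(-5))²/3 = 3495 - ((-3)²*(-1) + 5)²/3 = 3495 - (9*(-1) + 5)²/3 = 3495 - (-9 + 5)²/3 = 3495 - (-4)²/3 = 3495 - 16/3 = 10469/3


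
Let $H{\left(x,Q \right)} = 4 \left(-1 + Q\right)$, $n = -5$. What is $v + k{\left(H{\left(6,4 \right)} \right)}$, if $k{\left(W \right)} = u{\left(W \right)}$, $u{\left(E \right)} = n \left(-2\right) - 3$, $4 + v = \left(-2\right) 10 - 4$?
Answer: $-21$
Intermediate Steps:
$v = -28$ ($v = -4 - 24 = -28$)
$u{\left(E \right)} = 7$ ($u{\left(E \right)} = \left(-5\right) \left(-2\right) - 3 = 10 - 3 = 7$)
$H{\left(x,Q \right)} = -4 + 4 Q$
$k{\left(W \right)} = 7$
$v + k{\left(H{\left(6,4 \right)} \right)} = -28 + 7 = -21$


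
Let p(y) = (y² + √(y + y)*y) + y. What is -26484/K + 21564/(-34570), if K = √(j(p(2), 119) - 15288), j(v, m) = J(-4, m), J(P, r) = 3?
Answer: -10782/17285 + 8828*I*√15285/5095 ≈ -0.62378 + 214.22*I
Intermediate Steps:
p(y) = y + y² + √2*y^(3/2) (p(y) = (y² + √(2*y)*y) + y = (y² + (√2*√y)*y) + y = (y² + √2*y^(3/2)) + y = y + y² + √2*y^(3/2))
j(v, m) = 3
K = I*√15285 (K = √(3 - 15288) = √(-15285) = I*√15285 ≈ 123.63*I)
-26484/K + 21564/(-34570) = -26484*(-I*√15285/15285) + 21564/(-34570) = -(-8828)*I*√15285/5095 + 21564*(-1/34570) = 8828*I*√15285/5095 - 10782/17285 = -10782/17285 + 8828*I*√15285/5095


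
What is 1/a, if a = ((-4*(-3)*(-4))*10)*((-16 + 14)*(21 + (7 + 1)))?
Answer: 1/27840 ≈ 3.5920e-5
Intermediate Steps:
a = 27840 (a = ((12*(-4))*10)*(-2*(21 + 8)) = (-48*10)*(-2*29) = -480*(-58) = 27840)
1/a = 1/27840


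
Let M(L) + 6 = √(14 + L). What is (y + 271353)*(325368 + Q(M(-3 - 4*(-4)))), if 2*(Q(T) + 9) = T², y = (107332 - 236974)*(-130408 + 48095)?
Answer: 6944805080616519/2 - 192086879382*√3 ≈ 3.4721e+15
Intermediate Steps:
y = 10671221946 (y = -129642*(-82313) = 10671221946)
M(L) = -6 + √(14 + L)
Q(T) = -9 + T²/2
(y + 271353)*(325368 + Q(M(-3 - 4*(-4)))) = (10671221946 + 271353)*(325368 + (-9 + (-6 + √(14 + (-3 - 4*(-4))))²/2)) = 10671493299*(325368 + (-9 + (-6 + √(14 + (-3 + 16)))²/2)) = 10671493299*(325368 + (-9 + (-6 + √(14 + 13))²/2)) = 10671493299*(325368 + (-9 + (-6 + √27)²/2)) = 10671493299*(325368 + (-9 + (-6 + 3*√3)²/2)) = 10671493299*(325359 + (-6 + 3*√3)²/2) = 3472066388269341 + 10671493299*(-6 + 3*√3)²/2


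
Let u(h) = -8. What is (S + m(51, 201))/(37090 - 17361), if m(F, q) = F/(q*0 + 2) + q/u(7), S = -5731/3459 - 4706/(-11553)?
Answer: -31063559/700806119896 ≈ -4.4325e-5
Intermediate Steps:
S = -5548021/4440203 (S = -5731*1/3459 - 4706*(-1/11553) = -5731/3459 + 4706/11553 = -5548021/4440203 ≈ -1.2495)
m(F, q) = F/2 - q/8 (m(F, q) = F/(q*0 + 2) + q/(-8) = F/(0 + 2) + q*(-1/8) = F/2 - q/8)
(S + m(51, 201))/(37090 - 17361) = (-5548021/4440203 + ((1/2)*51 - 1/8*201))/(37090 - 17361) = (-5548021/4440203 + (51/2 - 201/8))/19729 = (-5548021/4440203 + 3/8)*(1/19729) = -31063559/35521624*1/19729 = -31063559/700806119896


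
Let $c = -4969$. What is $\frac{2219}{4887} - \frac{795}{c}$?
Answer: $\frac{14911376}{24283503} \approx 0.61405$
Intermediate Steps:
$\frac{2219}{4887} - \frac{795}{c} = \frac{2219}{4887} - \frac{795}{-4969} = 2219 \cdot \frac{1}{4887} - - \frac{795}{4969} = \frac{2219}{4887} + \frac{795}{4969} = \frac{14911376}{24283503}$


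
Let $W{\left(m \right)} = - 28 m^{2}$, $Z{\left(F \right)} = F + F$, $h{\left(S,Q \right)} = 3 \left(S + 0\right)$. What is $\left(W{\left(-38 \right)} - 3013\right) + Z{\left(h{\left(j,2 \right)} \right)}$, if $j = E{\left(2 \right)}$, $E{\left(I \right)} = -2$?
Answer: $-43457$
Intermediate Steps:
$j = -2$
$h{\left(S,Q \right)} = 3 S$
$Z{\left(F \right)} = 2 F$
$\left(W{\left(-38 \right)} - 3013\right) + Z{\left(h{\left(j,2 \right)} \right)} = \left(- 28 \left(-38\right)^{2} - 3013\right) + 2 \cdot 3 \left(-2\right) = \left(\left(-28\right) 1444 - 3013\right) + 2 \left(-6\right) = \left(-40432 - 3013\right) - 12 = -43445 - 12 = -43457$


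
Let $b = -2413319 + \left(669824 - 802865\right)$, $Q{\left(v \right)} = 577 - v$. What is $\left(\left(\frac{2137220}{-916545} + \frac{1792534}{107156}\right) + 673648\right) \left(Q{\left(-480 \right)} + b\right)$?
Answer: $- \frac{55948131350105817701}{32629002} \approx -1.7147 \cdot 10^{12}$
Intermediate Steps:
$b = -2546360$ ($b = -2413319 + \left(669824 - 802865\right) = -2413319 - 133041 = -2546360$)
$\left(\left(\frac{2137220}{-916545} + \frac{1792534}{107156}\right) + 673648\right) \left(Q{\left(-480 \right)} + b\right) = \left(\left(\frac{2137220}{-916545} + \frac{1792534}{107156}\right) + 673648\right) \left(\left(577 - -480\right) - 2546360\right) = \left(\left(2137220 \left(- \frac{1}{916545}\right) + 1792534 \cdot \frac{1}{107156}\right) + 673648\right) \left(\left(577 + 480\right) - 2546360\right) = \left(\left(- \frac{427444}{183309} + \frac{896267}{53578}\right) + 673648\right) \left(1057 - 2546360\right) = \left(\frac{469741571}{32629002} + 673648\right) \left(-2545303\right) = \frac{21980931680867}{32629002} \left(-2545303\right) = - \frac{55948131350105817701}{32629002}$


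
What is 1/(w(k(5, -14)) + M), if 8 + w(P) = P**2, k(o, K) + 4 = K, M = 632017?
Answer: 1/632333 ≈ 1.5814e-6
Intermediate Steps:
k(o, K) = -4 + K
w(P) = -8 + P**2
1/(w(k(5, -14)) + M) = 1/((-8 + (-4 - 14)**2) + 632017) = 1/((-8 + (-18)**2) + 632017) = 1/((-8 + 324) + 632017) = 1/(316 + 632017) = 1/632333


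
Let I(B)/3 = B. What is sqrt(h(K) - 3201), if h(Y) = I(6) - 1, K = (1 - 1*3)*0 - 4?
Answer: 4*I*sqrt(199) ≈ 56.427*I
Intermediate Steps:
I(B) = 3*B
K = -4 (K = (1 - 3)*0 - 4 = -2*0 - 4 = 0 - 4 = -4)
h(Y) = 17 (h(Y) = 3*6 - 1 = 18 - 1 = 17)
sqrt(h(K) - 3201) = sqrt(17 - 3201) = sqrt(-3184) = 4*I*sqrt(199)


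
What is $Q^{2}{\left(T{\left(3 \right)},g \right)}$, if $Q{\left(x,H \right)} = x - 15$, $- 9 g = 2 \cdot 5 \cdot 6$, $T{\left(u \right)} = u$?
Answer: $144$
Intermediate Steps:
$g = - \frac{20}{3}$ ($g = - \frac{2 \cdot 5 \cdot 6}{9} = - \frac{10 \cdot 6}{9} = \left(- \frac{1}{9}\right) 60 = - \frac{20}{3} \approx -6.6667$)
$Q{\left(x,H \right)} = -15 + x$
$Q^{2}{\left(T{\left(3 \right)},g \right)} = \left(-15 + 3\right)^{2} = \left(-12\right)^{2} = 144$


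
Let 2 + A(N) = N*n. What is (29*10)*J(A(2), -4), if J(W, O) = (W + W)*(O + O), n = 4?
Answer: -27840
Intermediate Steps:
A(N) = -2 + 4*N (A(N) = -2 + N*4 = -2 + 4*N)
J(W, O) = 4*O*W (J(W, O) = (2*W)*(2*O) = 4*O*W)
(29*10)*J(A(2), -4) = (29*10)*(4*(-4)*(-2 + 4*2)) = 290*(4*(-4)*(-2 + 8)) = 290*(4*(-4)*6) = 290*(-96) = -27840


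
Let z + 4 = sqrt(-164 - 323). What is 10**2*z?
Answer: -400 + 100*I*sqrt(487) ≈ -400.0 + 2206.8*I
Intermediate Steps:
z = -4 + I*sqrt(487) (z = -4 + sqrt(-164 - 323) = -4 + sqrt(-487) = -4 + I*sqrt(487) ≈ -4.0 + 22.068*I)
10**2*z = 10**2*(-4 + I*sqrt(487)) = 100*(-4 + I*sqrt(487)) = -400 + 100*I*sqrt(487)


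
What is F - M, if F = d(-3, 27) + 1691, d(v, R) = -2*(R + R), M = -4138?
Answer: 5721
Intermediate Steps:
d(v, R) = -4*R
F = 1583 (F = -4*27 + 1691 = -108 + 1691 = 1583)
F - M = 1583 - 1*(-4138) = 1583 + 4138 = 5721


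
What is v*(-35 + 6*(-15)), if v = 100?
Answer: -12500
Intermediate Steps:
v*(-35 + 6*(-15)) = 100*(-35 + 6*(-15)) = 100*(-35 - 90) = 100*(-125) = -12500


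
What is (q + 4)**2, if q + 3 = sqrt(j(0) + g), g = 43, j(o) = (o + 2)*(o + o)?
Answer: (1 + sqrt(43))**2 ≈ 57.115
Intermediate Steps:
j(o) = 2*o*(2 + o) (j(o) = (2 + o)*(2*o) = 2*o*(2 + o))
q = -3 + sqrt(43) (q = -3 + sqrt(2*0*(2 + 0) + 43) = -3 + sqrt(2*0*2 + 43) = -3 + sqrt(0 + 43) = -3 + sqrt(43) ≈ 3.5574)
(q + 4)**2 = ((-3 + sqrt(43)) + 4)**2 = (1 + sqrt(43))**2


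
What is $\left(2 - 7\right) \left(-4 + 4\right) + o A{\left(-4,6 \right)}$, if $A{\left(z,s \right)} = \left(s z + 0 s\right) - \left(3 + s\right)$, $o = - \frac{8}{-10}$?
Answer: $- \frac{132}{5} \approx -26.4$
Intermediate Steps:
$o = \frac{4}{5}$ ($o = \left(-8\right) \left(- \frac{1}{10}\right) = \frac{4}{5} \approx 0.8$)
$A{\left(z,s \right)} = -3 - s + s z$ ($A{\left(z,s \right)} = \left(s z + 0\right) - \left(3 + s\right) = s z - \left(3 + s\right) = -3 - s + s z$)
$\left(2 - 7\right) \left(-4 + 4\right) + o A{\left(-4,6 \right)} = \left(2 - 7\right) \left(-4 + 4\right) + \frac{4 \left(-3 - 6 + 6 \left(-4\right)\right)}{5} = \left(-5\right) 0 + \frac{4 \left(-3 - 6 - 24\right)}{5} = 0 + \frac{4}{5} \left(-33\right) = 0 - \frac{132}{5} = - \frac{132}{5}$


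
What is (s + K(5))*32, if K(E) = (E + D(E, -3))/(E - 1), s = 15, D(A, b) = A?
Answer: 560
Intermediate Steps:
K(E) = 2*E/(-1 + E) (K(E) = (E + E)/(E - 1) = (2*E)/(-1 + E) = 2*E/(-1 + E))
(s + K(5))*32 = (15 + 2*5/(-1 + 5))*32 = (15 + 2*5/4)*32 = (15 + 2*5*(1/4))*32 = (15 + 5/2)*32 = (35/2)*32 = 560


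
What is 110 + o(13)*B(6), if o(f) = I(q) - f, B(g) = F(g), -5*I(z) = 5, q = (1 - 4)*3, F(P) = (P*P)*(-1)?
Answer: 614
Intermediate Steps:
F(P) = -P**2 (F(P) = P**2*(-1) = -P**2)
q = -9 (q = -3*3 = -9)
I(z) = -1 (I(z) = -1/5*5 = -1)
B(g) = -g**2
o(f) = -1 - f
110 + o(13)*B(6) = 110 + (-1 - 1*13)*(-1*6**2) = 110 + (-1 - 13)*(-1*36) = 110 - 14*(-36) = 110 + 504 = 614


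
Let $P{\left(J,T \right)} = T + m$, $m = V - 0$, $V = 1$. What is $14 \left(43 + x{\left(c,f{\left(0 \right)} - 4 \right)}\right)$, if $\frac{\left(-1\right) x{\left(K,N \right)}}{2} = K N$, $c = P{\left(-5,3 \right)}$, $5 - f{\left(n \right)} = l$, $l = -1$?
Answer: $378$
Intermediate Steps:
$m = 1$ ($m = 1 - 0 = 1 + 0 = 1$)
$f{\left(n \right)} = 6$ ($f{\left(n \right)} = 5 - -1 = 5 + 1 = 6$)
$P{\left(J,T \right)} = 1 + T$ ($P{\left(J,T \right)} = T + 1 = 1 + T$)
$c = 4$ ($c = 1 + 3 = 4$)
$x{\left(K,N \right)} = - 2 K N$
$14 \left(43 + x{\left(c,f{\left(0 \right)} - 4 \right)}\right) = 14 \left(43 - 8 \left(6 - 4\right)\right) = 14 \left(43 - 8 \cdot 2\right) = 14 \left(43 - 16\right) = 14 \cdot 27 = 378$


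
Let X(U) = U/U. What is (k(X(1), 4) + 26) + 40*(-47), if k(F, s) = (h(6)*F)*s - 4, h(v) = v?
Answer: -1834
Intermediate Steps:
X(U) = 1
k(F, s) = -4 + 6*F*s (k(F, s) = (6*F)*s - 4 = 6*F*s - 4 = -4 + 6*F*s)
(k(X(1), 4) + 26) + 40*(-47) = ((-4 + 6*1*4) + 26) + 40*(-47) = ((-4 + 24) + 26) - 1880 = (20 + 26) - 1880 = 46 - 1880 = -1834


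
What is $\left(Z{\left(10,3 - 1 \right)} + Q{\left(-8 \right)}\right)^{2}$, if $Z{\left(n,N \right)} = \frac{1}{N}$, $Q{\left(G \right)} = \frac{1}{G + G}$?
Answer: $\frac{49}{256} \approx 0.19141$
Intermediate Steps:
$Q{\left(G \right)} = \frac{1}{2 G}$
$\left(Z{\left(10,3 - 1 \right)} + Q{\left(-8 \right)}\right)^{2} = \left(\frac{1}{3 - 1} + \frac{1}{2 \left(-8\right)}\right)^{2} = \left(\frac{1}{2} + \frac{1}{2} \left(- \frac{1}{8}\right)\right)^{2} = \left(\frac{1}{2} - \frac{1}{16}\right)^{2} = \left(\frac{7}{16}\right)^{2} = \frac{49}{256}$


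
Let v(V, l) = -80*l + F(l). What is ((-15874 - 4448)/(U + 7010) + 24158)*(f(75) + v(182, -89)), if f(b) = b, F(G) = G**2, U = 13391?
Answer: 7449573476176/20401 ≈ 3.6516e+8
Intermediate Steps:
v(V, l) = l**2 - 80*l (v(V, l) = -80*l + l**2 = l**2 - 80*l)
((-15874 - 4448)/(U + 7010) + 24158)*(f(75) + v(182, -89)) = ((-15874 - 4448)/(13391 + 7010) + 24158)*(75 - 89*(-80 - 89)) = (-20322/20401 + 24158)*(75 - 89*(-169)) = (-20322*1/20401 + 24158)*(75 + 15041) = (-20322/20401 + 24158)*15116 = (492827036/20401)*15116 = 7449573476176/20401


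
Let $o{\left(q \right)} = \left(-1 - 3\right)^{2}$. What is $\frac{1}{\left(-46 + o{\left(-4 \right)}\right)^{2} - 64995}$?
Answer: $- \frac{1}{64095} \approx -1.5602 \cdot 10^{-5}$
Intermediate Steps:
$o{\left(q \right)} = 16$ ($o{\left(q \right)} = \left(-4\right)^{2} = 16$)
$\frac{1}{\left(-46 + o{\left(-4 \right)}\right)^{2} - 64995} = \frac{1}{\left(-46 + 16\right)^{2} - 64995} = \frac{1}{\left(-30\right)^{2} - 64995} = \frac{1}{900 - 64995} = \frac{1}{-64095} = - \frac{1}{64095}$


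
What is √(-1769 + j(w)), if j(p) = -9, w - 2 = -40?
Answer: I*√1778 ≈ 42.166*I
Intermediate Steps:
w = -38 (w = 2 - 40 = -38)
√(-1769 + j(w)) = √(-1769 - 9) = √(-1778) = I*√1778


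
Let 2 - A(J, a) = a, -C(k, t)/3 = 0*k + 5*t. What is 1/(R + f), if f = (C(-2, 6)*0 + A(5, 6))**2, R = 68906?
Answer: 1/68922 ≈ 1.4509e-5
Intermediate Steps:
C(k, t) = -15*t (C(k, t) = -3*(0*k + 5*t) = -3*(0 + 5*t) = -15*t)
A(J, a) = 2 - a
f = 16 (f = (-15*6*0 + (2 - 1*6))**2 = (-90*0 + (2 - 6))**2 = (0 - 4)**2 = (-4)**2 = 16)
1/(R + f) = 1/(68906 + 16) = 1/68922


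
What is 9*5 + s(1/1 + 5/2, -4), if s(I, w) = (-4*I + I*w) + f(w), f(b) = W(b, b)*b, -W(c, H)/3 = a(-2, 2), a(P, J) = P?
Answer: -7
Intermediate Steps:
W(c, H) = 6 (W(c, H) = -3*(-2) = 6)
f(b) = 6*b
s(I, w) = -4*I + 6*w + I*w (s(I, w) = (-4*I + I*w) + 6*w = -4*I + 6*w + I*w)
9*5 + s(1/1 + 5/2, -4) = 9*5 + (-4*(1/1 + 5/2) + 6*(-4) + (1/1 + 5/2)*(-4)) = 45 + (-4*(1*1 + 5*(½)) - 24 + (1*1 + 5*(½))*(-4)) = 45 + (-4*(1 + 5/2) - 24 + (1 + 5/2)*(-4)) = 45 + (-4*7/2 - 24 + (7/2)*(-4)) = 45 + (-14 - 24 - 14) = 45 - 52 = -7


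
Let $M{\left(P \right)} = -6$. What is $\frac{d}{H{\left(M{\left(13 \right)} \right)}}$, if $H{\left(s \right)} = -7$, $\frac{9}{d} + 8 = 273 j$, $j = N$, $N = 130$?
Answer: $- \frac{9}{248374} \approx -3.6236 \cdot 10^{-5}$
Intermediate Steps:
$j = 130$
$d = \frac{9}{35482}$ ($d = \frac{9}{-8 + 273 \cdot 130} = \frac{9}{-8 + 35490} = \frac{9}{35482} \approx 0.00025365$)
$\frac{d}{H{\left(M{\left(13 \right)} \right)}} = \frac{9}{35482 \left(-7\right)} = \frac{9}{35482} \left(- \frac{1}{7}\right) = - \frac{9}{248374}$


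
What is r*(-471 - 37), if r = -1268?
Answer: 644144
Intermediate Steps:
r*(-471 - 37) = -1268*(-471 - 37) = -1268*(-508) = 644144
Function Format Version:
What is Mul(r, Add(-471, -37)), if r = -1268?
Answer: 644144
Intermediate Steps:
Mul(r, Add(-471, -37)) = Mul(-1268, Add(-471, -37)) = Mul(-1268, -508) = 644144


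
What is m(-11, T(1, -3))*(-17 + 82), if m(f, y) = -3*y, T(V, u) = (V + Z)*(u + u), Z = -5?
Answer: -4680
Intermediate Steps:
T(V, u) = 2*u*(-5 + V) (T(V, u) = (V - 5)*(u + u) = (-5 + V)*(2*u) = 2*u*(-5 + V))
m(-11, T(1, -3))*(-17 + 82) = (-6*(-3)*(-5 + 1))*(-17 + 82) = -6*(-3)*(-4)*65 = -3*24*65 = -72*65 = -4680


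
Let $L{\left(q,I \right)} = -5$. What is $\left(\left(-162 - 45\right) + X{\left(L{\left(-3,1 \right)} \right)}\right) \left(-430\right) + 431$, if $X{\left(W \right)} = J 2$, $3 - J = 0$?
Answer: $86861$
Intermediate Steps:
$J = 3$ ($J = 3 - 0 = 3 + 0 = 3$)
$X{\left(W \right)} = 6$ ($X{\left(W \right)} = 3 \cdot 2 = 6$)
$\left(\left(-162 - 45\right) + X{\left(L{\left(-3,1 \right)} \right)}\right) \left(-430\right) + 431 = \left(\left(-162 - 45\right) + 6\right) \left(-430\right) + 431 = \left(-207 + 6\right) \left(-430\right) + 431 = \left(-201\right) \left(-430\right) + 431 = 86430 + 431 = 86861$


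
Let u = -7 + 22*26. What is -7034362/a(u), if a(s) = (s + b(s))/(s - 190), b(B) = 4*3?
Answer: -2637885750/577 ≈ -4.5717e+6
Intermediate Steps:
b(B) = 12
u = 565 (u = -7 + 572 = 565)
a(s) = (12 + s)/(-190 + s) (a(s) = (s + 12)/(s - 190) = (12 + s)/(-190 + s))
-7034362/a(u) = -7034362*(-190 + 565)/(12 + 565) = -7034362/(577/375) = -7034362/((1/375)*577) = -7034362/577/375 = -7034362*375/577 = -2637885750/577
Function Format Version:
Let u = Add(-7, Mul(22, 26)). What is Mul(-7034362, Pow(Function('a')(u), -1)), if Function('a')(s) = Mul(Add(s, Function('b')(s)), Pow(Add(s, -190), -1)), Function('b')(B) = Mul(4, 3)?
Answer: Rational(-2637885750, 577) ≈ -4.5717e+6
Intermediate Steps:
Function('b')(B) = 12
u = 565 (u = Add(-7, 572) = 565)
Function('a')(s) = Mul(Pow(Add(-190, s), -1), Add(12, s)) (Function('a')(s) = Mul(Add(s, 12), Pow(Add(s, -190), -1)) = Mul(Add(12, s), Pow(Add(-190, s), -1)) = Mul(Pow(Add(-190, s), -1), Add(12, s)))
Mul(-7034362, Pow(Function('a')(u), -1)) = Mul(-7034362, Pow(Mul(Pow(Add(-190, 565), -1), Add(12, 565)), -1)) = Mul(-7034362, Pow(Mul(Pow(375, -1), 577), -1)) = Mul(-7034362, Pow(Mul(Rational(1, 375), 577), -1)) = Mul(-7034362, Pow(Rational(577, 375), -1)) = Mul(-7034362, Rational(375, 577)) = Rational(-2637885750, 577)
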